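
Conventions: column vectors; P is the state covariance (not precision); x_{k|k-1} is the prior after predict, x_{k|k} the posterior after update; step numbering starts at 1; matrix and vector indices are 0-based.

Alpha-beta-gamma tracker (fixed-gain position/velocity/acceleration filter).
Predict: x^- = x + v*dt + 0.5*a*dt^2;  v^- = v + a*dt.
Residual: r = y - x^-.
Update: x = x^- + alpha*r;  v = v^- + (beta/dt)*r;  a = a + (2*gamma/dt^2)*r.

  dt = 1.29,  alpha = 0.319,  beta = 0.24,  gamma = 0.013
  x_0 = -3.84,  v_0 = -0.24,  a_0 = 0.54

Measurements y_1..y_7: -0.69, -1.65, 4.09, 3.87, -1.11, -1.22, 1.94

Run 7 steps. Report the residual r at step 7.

resid = -4.6793

step 1: x_pred=-3.7003  r=3.0103  x^+=-2.7400  v^+=1.0167  a^+=0.5870
step 2: x_pred=-0.9401  r=-0.7099  x^+=-1.1665  v^+=1.6418  a^+=0.5759
step 3: x_pred=1.4307  r=2.6593  x^+=2.2790  v^+=2.8796  a^+=0.6175
step 4: x_pred=6.5074  r=-2.6374  x^+=5.6661  v^+=3.1855  a^+=0.5763
step 5: x_pred=10.2548  r=-11.3648  x^+=6.6294  v^+=1.8145  a^+=0.3987
step 6: x_pred=9.3019  r=-10.5219  x^+=5.9454  v^+=0.3713  a^+=0.2343
step 7: x_pred=6.6193  r=-4.6793  x^+=5.1266  v^+=-0.1970  a^+=0.1612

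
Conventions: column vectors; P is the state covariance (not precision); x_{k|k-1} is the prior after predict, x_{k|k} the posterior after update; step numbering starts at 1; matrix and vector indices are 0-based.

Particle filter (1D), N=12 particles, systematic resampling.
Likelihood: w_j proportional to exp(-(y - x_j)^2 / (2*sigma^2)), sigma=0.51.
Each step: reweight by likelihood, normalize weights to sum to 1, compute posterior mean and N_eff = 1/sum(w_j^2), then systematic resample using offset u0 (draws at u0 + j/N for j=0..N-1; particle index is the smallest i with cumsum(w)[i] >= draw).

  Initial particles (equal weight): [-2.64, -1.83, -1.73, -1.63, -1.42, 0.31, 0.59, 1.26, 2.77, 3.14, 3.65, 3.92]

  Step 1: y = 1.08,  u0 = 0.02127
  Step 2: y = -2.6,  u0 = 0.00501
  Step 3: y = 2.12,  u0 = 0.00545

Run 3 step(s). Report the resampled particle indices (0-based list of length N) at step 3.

resampled_idx = [0, 1, 2, 3, 4, 5, 6, 7, 8, 9, 10, 11]

step 1: w=[0.0000, 0.0000, 0.0000, 0.0000, 0.0000, 0.1689, 0.3327, 0.4960, 0.0022, 0.0002, 0.0000, 0.0000]  mean=0.8802  Neff=2.5954  idx=[5, 5, 6, 6, 6, 6, 7, 7, 7, 7, 7, 7]
step 2: w=[0.4651, 0.4651, 0.0174, 0.0174, 0.0174, 0.0174, 0.0000, 0.0000, 0.0000, 0.0000, 0.0000, 0.0000]  mean=0.3295  Neff=2.3048  idx=[0, 0, 0, 0, 0, 0, 1, 1, 1, 1, 1, 1]
step 3: w=[0.0833, 0.0833, 0.0833, 0.0833, 0.0833, 0.0833, 0.0833, 0.0833, 0.0833, 0.0833, 0.0833, 0.0833]  mean=0.3100  Neff=12.0000  idx=[0, 1, 2, 3, 4, 5, 6, 7, 8, 9, 10, 11]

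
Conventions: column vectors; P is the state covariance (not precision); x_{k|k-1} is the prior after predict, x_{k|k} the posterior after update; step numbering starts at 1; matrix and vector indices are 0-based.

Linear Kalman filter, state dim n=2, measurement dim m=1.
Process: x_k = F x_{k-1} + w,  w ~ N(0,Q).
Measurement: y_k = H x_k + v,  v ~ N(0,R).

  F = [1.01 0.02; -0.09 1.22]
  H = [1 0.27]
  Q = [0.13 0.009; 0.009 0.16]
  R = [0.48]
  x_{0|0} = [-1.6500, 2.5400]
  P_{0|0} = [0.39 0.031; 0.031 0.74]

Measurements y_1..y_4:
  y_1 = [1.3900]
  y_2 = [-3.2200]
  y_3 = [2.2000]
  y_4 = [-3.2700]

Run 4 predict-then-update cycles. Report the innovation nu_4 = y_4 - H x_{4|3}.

step 1: x^-=[-1.6157, 3.2473]  P^-=[0.5294 0.0297; 0.0297 1.2578]  S=[1.1171]  K=[0.4811; 0.3306]  nu=[2.1289]  x^+=[-0.5915, 3.9512]  P^+=[0.2709 -0.1479; -0.1479 1.1357]
step 2: x^-=[-0.5184, 4.8737]  P^-=[0.4008 -0.1699; -0.1699 1.8850]  S=[0.9264]  K=[0.3831; 0.3659]  nu=[-4.0174]  x^+=[-2.0574, 3.4035]  P^+=[0.2648 -0.2998; -0.2998 1.7609]
step 3: x^-=[-2.0099, 4.3374]  P^-=[0.3887 -0.3410; -0.3410 2.8489]  S=[0.8923]  K=[0.3325; 0.4799]  nu=[3.0388]  x^+=[-0.9996, 5.7958]  P^+=[0.2901 -0.4834; -0.4834 2.6434]
step 4: x^-=[-0.8937, 7.1609]  P^-=[0.4075 -0.5476; -0.5476 4.2030]  S=[0.8982]  K=[0.2890; 0.6538]  nu=[-4.3098]  x^+=[-2.1394, 4.3432]  P^+=[0.3324 -0.7173; -0.7173 3.8191]

innov = [-4.3098]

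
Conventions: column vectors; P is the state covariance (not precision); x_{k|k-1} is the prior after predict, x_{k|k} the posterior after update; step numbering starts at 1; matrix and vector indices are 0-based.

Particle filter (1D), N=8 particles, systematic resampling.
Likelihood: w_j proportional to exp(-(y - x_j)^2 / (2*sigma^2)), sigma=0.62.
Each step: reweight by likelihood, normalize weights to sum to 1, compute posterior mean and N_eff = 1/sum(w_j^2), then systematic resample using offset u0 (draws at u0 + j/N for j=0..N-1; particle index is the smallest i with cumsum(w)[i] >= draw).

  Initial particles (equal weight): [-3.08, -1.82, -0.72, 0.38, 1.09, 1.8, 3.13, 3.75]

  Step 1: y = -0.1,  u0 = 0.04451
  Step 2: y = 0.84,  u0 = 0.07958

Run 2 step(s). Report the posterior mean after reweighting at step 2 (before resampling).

post_mean = 0.5061

step 1: w=[0.0000, 0.0139, 0.3947, 0.4823, 0.1032, 0.0059, 0.0000, 0.0000]  mean=-0.0031  Neff=2.5045  idx=[2, 2, 2, 3, 3, 3, 3, 4]
step 2: w=[0.0103, 0.0103, 0.0103, 0.1858, 0.1858, 0.1858, 0.1858, 0.2256]  mean=0.5061  Neff=5.2802  idx=[3, 3, 4, 5, 5, 6, 7, 7]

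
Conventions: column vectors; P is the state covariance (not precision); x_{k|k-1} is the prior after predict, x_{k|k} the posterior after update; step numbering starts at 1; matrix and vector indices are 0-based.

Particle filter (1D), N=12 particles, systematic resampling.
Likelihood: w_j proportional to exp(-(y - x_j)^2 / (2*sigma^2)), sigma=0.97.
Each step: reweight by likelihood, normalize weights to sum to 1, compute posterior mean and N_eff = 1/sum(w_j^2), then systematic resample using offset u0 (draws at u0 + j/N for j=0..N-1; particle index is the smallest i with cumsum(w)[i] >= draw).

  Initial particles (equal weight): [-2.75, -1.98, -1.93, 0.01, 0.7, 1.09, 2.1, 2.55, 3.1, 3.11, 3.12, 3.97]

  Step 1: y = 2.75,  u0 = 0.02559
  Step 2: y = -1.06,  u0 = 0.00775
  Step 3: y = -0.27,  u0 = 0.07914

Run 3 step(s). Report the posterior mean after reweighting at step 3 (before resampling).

step 1: w=[0.0000, 0.0000, 0.0000, 0.0034, 0.0199, 0.0429, 0.1483, 0.1817, 0.1739, 0.1732, 0.1726, 0.0841]  mean=2.7856  Neff=6.4792  idx=[5, 6, 6, 7, 7, 8, 8, 9, 9, 10, 10, 11]
step 2: w=[0.8730, 0.0505, 0.0505, 0.0100, 0.0100, 0.0010, 0.0010, 0.0010, 0.0010, 0.0009, 0.0009, 0.0000]  mean=1.2332  Neff=1.3029  idx=[0, 0, 0, 0, 0, 0, 0, 0, 0, 0, 0, 2]
step 3: w=[0.0898, 0.0898, 0.0898, 0.0898, 0.0898, 0.0898, 0.0898, 0.0898, 0.0898, 0.0898, 0.0898, 0.0121]  mean=1.1023  Neff=11.2531  idx=[0, 1, 2, 3, 4, 5, 6, 7, 8, 9, 10, 11]

post_mean = 1.1023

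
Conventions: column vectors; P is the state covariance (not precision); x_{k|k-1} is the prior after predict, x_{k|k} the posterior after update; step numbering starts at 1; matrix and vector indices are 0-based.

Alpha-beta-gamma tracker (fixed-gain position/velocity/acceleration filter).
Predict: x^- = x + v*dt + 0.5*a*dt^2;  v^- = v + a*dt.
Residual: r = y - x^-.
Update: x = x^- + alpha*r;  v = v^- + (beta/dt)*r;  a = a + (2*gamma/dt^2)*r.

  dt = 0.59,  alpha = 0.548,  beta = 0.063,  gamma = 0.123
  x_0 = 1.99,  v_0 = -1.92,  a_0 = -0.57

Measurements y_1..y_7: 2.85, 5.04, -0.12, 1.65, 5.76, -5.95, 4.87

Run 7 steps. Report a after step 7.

step 1: x_pred=0.7580  r=2.0920  x^+=1.9044  v^+=-2.0329  a^+=0.9084
step 2: x_pred=0.8631  r=4.1769  x^+=3.1520  v^+=-1.0509  a^+=3.8602
step 3: x_pred=3.2038  r=-3.3238  x^+=1.3824  v^+=0.8716  a^+=1.5113
step 4: x_pred=2.1597  r=-0.5097  x^+=1.8804  v^+=1.7089  a^+=1.1511
step 5: x_pred=3.0890  r=2.6710  x^+=4.5527  v^+=2.6732  a^+=3.0387
step 6: x_pred=6.6588  r=-12.6088  x^+=-0.2508  v^+=3.1197  a^+=-5.8719
step 7: x_pred=0.5678  r=4.3022  x^+=2.9254  v^+=0.1147  a^+=-2.8315

a_post = -2.8315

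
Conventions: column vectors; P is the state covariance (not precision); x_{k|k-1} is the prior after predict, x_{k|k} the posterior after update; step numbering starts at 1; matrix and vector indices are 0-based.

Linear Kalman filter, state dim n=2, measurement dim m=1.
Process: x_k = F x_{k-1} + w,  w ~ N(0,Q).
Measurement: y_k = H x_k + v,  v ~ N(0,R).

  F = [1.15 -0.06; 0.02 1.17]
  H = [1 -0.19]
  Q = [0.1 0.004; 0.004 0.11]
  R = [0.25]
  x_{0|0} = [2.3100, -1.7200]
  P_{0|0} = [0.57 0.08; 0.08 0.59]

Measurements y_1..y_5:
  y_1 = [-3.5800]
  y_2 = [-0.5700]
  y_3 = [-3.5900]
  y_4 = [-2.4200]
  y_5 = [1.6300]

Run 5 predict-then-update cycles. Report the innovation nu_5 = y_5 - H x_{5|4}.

innov = [4.4814]

step 1: x^-=[2.7597, -1.9662]  P^-=[0.8449 0.0832; 0.0832 0.9216]  S=[1.0965]  K=[0.7561; -0.0838]  nu=[-6.7133]  x^+=[-2.3162, -1.4037]  P^+=[0.2180 0.1527; 0.1527 0.9139]
step 2: x^-=[-2.5794, -1.6887]  P^-=[0.3706 0.1501; 0.1501 1.3683]  S=[0.6129]  K=[0.5581; -0.1792]  nu=[1.6885]  x^+=[-1.6371, -1.9913]  P^+=[0.1797 0.2114; 0.2114 1.3486]
step 3: x^-=[-1.7632, -2.3626]  P^-=[0.3133 0.1977; 0.1977 1.9661]  S=[0.5592]  K=[0.4931; -0.3145]  nu=[-2.2757]  x^+=[-2.8854, -1.6468]  P^+=[0.1773 0.2844; 0.2844 1.9108]
step 4: x^-=[-3.2194, -1.9845]  P^-=[0.3021 0.2563; 0.2563 2.7390]  S=[0.5536]  K=[0.4578; -0.4771]  nu=[0.4224]  x^+=[-3.0261, -2.1860]  P^+=[0.1861 0.3772; 0.3772 2.6130]
step 5: x^-=[-3.3488, -2.6181]  P^-=[0.3035 0.3319; 0.3319 3.7047]  S=[0.5611]  K=[0.4285; -0.6629]  nu=[4.4814]  x^+=[-1.4286, -5.5890]  P^+=[0.2005 0.4913; 0.4913 3.4581]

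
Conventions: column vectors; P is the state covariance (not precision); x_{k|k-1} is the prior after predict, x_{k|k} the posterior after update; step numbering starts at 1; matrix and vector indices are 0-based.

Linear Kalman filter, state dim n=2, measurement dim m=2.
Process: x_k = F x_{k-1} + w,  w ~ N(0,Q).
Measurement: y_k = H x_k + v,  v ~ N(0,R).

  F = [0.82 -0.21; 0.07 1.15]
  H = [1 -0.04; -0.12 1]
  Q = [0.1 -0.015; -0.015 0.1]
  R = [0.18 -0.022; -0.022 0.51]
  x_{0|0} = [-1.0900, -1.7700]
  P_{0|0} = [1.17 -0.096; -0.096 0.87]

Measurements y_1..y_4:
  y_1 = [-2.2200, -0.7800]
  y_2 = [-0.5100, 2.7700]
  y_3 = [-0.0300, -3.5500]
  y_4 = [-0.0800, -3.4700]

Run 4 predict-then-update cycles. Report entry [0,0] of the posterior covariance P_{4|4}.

step 1: x^-=[-0.5221, -2.1118]  P^-=[0.9581 -0.2471; -0.2471 1.2409]  S=[1.1599 -0.4349; -0.4349 1.8239]  K=[0.8348 0.0005; 0.0059 0.6980]  nu=[-1.7824, 1.2691]  x^+=[-2.0093, -1.2365]  P^+=[0.1502 -0.0001; -0.0001 0.3558]
step 2: x^-=[-1.3880, -1.5626]  P^-=[0.2167 -0.0924; -0.0924 0.5713]  S=[0.4050 -0.1637; -0.1637 1.1066]  K=[0.5328 -0.0282; -0.0764 0.5150]  nu=[0.8155, 4.1660]  x^+=[-1.0708, 0.5206]  P^+=[0.0959 -0.0146; -0.0146 0.2626]
step 3: x^-=[-0.9874, 0.5238]  P^-=[0.1811 -0.0864; -0.0864 0.4454]  S=[0.3687 -0.1484; -0.1484 0.9787]  K=[0.4857 -0.0369; -0.1015 0.4503]  nu=[0.9783, -4.1923]  x^+=[-0.3576, -1.4632]  P^+=[0.0875 -0.0190; -0.0190 0.2296]
step 4: x^-=[0.0140, -1.7077]  P^-=[0.1755 -0.0831; -0.0831 0.4010]  S=[0.3628 -0.1426; -0.1426 0.9335]  K=[0.4777 -0.0386; -0.1066 0.4240]  nu=[-0.1623, -1.7606]  x^+=[0.0044, -2.4369]  P^+=[0.0860 -0.0199; -0.0199 0.2162]

P_post[0,0] = 0.0860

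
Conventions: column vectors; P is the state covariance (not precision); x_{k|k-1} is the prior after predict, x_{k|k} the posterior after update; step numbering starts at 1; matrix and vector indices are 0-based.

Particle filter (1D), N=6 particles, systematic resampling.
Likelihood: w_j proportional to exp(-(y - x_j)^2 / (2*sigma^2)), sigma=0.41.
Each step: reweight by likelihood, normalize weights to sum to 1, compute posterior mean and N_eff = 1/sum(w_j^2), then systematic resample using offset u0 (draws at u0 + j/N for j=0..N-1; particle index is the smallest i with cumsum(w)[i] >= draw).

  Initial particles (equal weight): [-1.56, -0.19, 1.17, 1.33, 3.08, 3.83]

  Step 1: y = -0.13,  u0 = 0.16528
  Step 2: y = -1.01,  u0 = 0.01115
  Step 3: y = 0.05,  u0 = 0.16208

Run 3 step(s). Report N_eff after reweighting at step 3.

N_eff = 6.0000

step 1: w=[0.0023, 0.9894, 0.0066, 0.0018, 0.0000, 0.0000]  mean=-0.1815  Neff=1.0215  idx=[1, 1, 1, 1, 1, 3]
step 2: w=[0.2000, 0.2000, 0.2000, 0.2000, 0.2000, 0.0000]  mean=-0.1900  Neff=5.0000  idx=[0, 0, 1, 2, 3, 4]
step 3: w=[0.1667, 0.1667, 0.1667, 0.1667, 0.1667, 0.1667]  mean=-0.1900  Neff=6.0000  idx=[0, 1, 2, 3, 4, 5]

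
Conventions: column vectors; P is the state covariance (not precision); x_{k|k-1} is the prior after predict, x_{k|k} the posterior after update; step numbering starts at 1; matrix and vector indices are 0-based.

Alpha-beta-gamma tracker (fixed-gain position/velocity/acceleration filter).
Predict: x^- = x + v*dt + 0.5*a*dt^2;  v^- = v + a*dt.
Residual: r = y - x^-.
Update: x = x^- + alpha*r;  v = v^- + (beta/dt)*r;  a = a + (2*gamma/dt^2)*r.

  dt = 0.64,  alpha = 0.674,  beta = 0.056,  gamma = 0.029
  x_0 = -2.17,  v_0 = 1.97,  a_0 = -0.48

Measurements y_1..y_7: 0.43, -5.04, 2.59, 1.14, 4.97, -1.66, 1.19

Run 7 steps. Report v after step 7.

v_post = -0.3059

step 1: x_pred=-1.0075  r=1.4375  x^+=-0.0386  v^+=1.7886  a^+=-0.2764
step 2: x_pred=1.0494  r=-6.0894  x^+=-3.0548  v^+=1.0788  a^+=-1.1387
step 3: x_pred=-2.5976  r=5.1876  x^+=0.8988  v^+=0.8040  a^+=-0.4042
step 4: x_pred=1.3306  r=-0.1906  x^+=1.2021  v^+=0.5286  a^+=-0.4311
step 5: x_pred=1.4522  r=3.5178  x^+=3.8232  v^+=0.5605  a^+=0.0670
step 6: x_pred=4.1956  r=-5.8556  x^+=0.2489  v^+=0.0910  a^+=-0.7622
step 7: x_pred=0.1511  r=1.0389  x^+=0.8513  v^+=-0.3059  a^+=-0.6151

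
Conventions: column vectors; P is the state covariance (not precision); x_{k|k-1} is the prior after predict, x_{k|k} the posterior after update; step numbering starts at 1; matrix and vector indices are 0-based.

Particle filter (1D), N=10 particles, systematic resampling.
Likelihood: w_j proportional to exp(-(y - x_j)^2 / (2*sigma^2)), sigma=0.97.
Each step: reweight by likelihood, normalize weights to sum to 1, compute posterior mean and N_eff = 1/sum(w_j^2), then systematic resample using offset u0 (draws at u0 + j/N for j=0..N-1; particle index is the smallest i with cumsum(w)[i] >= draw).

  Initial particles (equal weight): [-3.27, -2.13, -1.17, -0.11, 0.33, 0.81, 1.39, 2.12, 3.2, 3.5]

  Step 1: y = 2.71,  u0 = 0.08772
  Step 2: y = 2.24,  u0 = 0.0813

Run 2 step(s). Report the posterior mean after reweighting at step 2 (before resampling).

post_mean = 2.5480

step 1: w=[0.0000, 0.0000, 0.0001, 0.0048, 0.0162, 0.0484, 0.1305, 0.2737, 0.2899, 0.2364]  mean=2.5605  Neff=4.2645  idx=[6, 6, 7, 7, 8, 8, 8, 9, 9, 9]
step 2: w=[0.1052, 0.1052, 0.1532, 0.1532, 0.0946, 0.0946, 0.0946, 0.0664, 0.0664, 0.0664]  mean=2.5480  Neff=9.1581  idx=[0, 1, 2, 3, 3, 4, 5, 6, 8, 9]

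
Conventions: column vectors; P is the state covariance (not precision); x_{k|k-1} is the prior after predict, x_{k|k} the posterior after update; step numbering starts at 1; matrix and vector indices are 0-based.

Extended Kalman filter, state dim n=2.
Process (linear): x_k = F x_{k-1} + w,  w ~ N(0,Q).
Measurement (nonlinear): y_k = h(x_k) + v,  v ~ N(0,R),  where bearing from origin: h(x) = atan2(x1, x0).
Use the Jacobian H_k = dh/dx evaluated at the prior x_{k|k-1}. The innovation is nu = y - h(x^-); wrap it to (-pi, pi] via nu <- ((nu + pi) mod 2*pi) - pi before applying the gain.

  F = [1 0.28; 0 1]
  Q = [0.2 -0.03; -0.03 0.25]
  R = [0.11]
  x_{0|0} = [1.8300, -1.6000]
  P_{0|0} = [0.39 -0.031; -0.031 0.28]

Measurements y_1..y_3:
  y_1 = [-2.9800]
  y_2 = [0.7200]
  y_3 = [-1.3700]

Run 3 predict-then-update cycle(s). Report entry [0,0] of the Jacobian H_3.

step 1: x^-=[1.3820, -1.6000]  P^-=[0.5946 0.0174; 0.0174 0.5300]  H_jac=[0.3579 0.3092]  S=[0.2407]  K=[0.9066; 0.7067]  nu=[-2.1216]  x^+=[-0.5414, -3.0993]  P^+=[0.3968 -0.1368; -0.1368 0.4098]
step 2: x^-=[-1.4092, -3.0993]  P^-=[0.5523 -0.0521; -0.0521 0.6598]  H_jac=[0.2674 -0.1216]  S=[0.1626]  K=[0.9470; -0.5789]  nu=[2.7175]  x^+=[1.1642, -4.6724]  P^+=[0.4065 0.0371; 0.0371 0.6053]
step 3: x^-=[-0.1440, -4.6724]  P^-=[0.6747 0.1766; 0.1766 0.8553]  H_jac=[0.2138 -0.0066]  S=[0.1404]  K=[1.0193; 0.2288]  nu=[0.2316]  x^+=[0.0920, -4.6194]  P^+=[0.5288 0.1438; 0.1438 0.8480]

H_jac[0,0] = 0.2138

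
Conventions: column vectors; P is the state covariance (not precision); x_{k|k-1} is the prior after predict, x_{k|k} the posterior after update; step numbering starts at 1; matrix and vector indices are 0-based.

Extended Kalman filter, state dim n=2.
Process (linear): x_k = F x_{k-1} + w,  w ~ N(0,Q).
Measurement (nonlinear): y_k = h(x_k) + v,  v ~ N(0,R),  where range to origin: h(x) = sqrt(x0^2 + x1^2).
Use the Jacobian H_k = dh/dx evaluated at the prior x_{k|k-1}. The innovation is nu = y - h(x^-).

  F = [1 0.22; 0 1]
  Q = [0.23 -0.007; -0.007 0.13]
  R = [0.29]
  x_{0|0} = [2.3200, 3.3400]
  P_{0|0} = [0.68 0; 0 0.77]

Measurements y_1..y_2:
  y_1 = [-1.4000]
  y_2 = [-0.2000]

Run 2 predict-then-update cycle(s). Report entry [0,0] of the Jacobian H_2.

H_jac[0,0] = -1.0000

step 1: x^-=[3.0548, 3.3400]  P^-=[0.9473 0.1624; 0.1624 0.9000]  H_jac=[0.6749 0.7379]  S=[1.3733]  K=[0.5528; 0.5634]  nu=[-5.9263]  x^+=[-0.2212, 0.0011]  P^+=[0.5276 -0.2653; -0.2653 0.4641]
step 2: x^-=[-0.2210, 0.0011]  P^-=[0.6633 -0.1702; -0.1702 0.5941]  H_jac=[-1.0000 0.0048]  S=[0.9550]  K=[-0.6955; 0.1812]  nu=[-0.4210]  x^+=[0.0718, -0.0752]  P^+=[0.2014 -0.0498; -0.0498 0.5627]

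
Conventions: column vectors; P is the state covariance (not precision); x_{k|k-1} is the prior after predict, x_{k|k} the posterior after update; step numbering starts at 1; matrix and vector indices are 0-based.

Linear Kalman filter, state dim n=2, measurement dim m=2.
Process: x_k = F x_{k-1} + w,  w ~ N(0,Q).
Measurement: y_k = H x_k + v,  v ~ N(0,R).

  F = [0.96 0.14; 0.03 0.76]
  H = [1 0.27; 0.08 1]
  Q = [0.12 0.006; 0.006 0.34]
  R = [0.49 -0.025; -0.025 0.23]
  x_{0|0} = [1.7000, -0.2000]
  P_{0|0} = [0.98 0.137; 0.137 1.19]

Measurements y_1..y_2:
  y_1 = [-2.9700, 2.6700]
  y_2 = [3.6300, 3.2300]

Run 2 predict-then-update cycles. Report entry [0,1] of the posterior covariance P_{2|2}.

P_post[0,1] = -0.0388

step 1: x^-=[1.6040, -0.1010]  P^-=[1.0833 0.2614; 0.2614 1.0345]  S=[1.7899 0.6080; 0.6080 1.3132]  K=[0.6582 -0.0397; 0.0345 0.7877]  nu=[-4.5467, 2.6427]  x^+=[-1.4933, 1.8236]  P^+=[0.3377 -0.0526; -0.0526 0.1845]
step 2: x^-=[-1.1783, 1.3412]  P^-=[0.4207 -0.0032; -0.0032 0.4445]  S=[0.9413 0.1254; 0.1254 0.6767]  K=[0.4511 -0.0386; 0.0375 0.6495]  nu=[4.4462, 1.9831]  x^+=[0.7509, 2.7962]  P^+=[0.2325 -0.0388; -0.0388 0.1516]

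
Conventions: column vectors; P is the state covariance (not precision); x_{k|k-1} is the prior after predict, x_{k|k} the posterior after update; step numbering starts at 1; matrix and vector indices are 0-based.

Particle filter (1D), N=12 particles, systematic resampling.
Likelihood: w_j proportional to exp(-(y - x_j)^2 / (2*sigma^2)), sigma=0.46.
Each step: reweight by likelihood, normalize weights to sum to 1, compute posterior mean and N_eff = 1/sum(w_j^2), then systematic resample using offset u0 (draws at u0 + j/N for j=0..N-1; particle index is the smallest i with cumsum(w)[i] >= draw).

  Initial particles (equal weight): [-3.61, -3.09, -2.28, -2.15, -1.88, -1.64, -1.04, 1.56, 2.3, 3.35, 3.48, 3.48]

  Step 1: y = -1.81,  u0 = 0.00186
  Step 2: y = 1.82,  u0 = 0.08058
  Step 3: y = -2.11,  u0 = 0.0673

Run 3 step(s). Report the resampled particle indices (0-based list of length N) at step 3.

resampled_idx = [0, 1, 2, 3, 4, 5, 6, 7, 8, 9, 10, 11]

step 1: w=[0.0001, 0.0059, 0.1674, 0.2147, 0.2789, 0.2635, 0.0695, 0.0000, 0.0000, 0.0000, 0.0000, 0.0000]  mean=-1.8906  Neff=4.4210  idx=[1, 2, 2, 3, 3, 4, 4, 4, 5, 5, 5, 5]
step 2: w=[0.0000, 0.0000, 0.0000, 0.0000, 0.0000, 0.0043, 0.0043, 0.0043, 0.2468, 0.2468, 0.2468, 0.2468]  mean=-1.6431  Neff=4.1038  idx=[8, 8, 8, 9, 9, 9, 10, 10, 10, 11, 11, 11]
step 3: w=[0.0833, 0.0833, 0.0833, 0.0833, 0.0833, 0.0833, 0.0833, 0.0833, 0.0833, 0.0833, 0.0833, 0.0833]  mean=-1.6400  Neff=12.0000  idx=[0, 1, 2, 3, 4, 5, 6, 7, 8, 9, 10, 11]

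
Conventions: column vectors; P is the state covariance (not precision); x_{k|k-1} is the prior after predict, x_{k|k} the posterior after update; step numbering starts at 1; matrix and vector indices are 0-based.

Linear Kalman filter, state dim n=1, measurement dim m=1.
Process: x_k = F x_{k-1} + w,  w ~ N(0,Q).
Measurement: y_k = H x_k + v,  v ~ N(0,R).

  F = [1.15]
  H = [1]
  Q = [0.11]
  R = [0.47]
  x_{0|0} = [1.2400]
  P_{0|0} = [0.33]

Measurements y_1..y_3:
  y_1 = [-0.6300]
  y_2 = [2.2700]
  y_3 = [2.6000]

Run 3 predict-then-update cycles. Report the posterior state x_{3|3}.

x_post = [2.0066]

step 1: x^-=[1.4260]  P^-=[0.5464]  S=[1.0164]  K=[0.5376]  nu=[-2.0560]  x^+=[0.3207]  P^+=[0.2527]
step 2: x^-=[0.3688]  P^-=[0.4442]  S=[0.9142]  K=[0.4859]  nu=[1.9012]  x^+=[1.2925]  P^+=[0.2284]
step 3: x^-=[1.4864]  P^-=[0.4120]  S=[0.8820]  K=[0.4671]  nu=[1.1136]  x^+=[2.0066]  P^+=[0.2195]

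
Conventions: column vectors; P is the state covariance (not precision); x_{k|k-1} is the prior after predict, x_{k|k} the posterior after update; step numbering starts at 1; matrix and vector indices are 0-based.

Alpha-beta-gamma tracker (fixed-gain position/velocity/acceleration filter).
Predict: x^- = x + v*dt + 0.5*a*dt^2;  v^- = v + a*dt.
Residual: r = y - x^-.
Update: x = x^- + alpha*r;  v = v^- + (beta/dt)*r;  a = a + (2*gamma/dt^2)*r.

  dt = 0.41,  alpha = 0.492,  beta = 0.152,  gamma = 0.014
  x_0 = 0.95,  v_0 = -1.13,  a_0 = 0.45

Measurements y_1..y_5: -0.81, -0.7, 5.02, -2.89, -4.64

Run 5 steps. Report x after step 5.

step 1: x_pred=0.5245  r=-1.3345  x^+=-0.1321  v^+=-1.4402  a^+=0.2277
step 2: x_pred=-0.7034  r=0.0034  x^+=-0.7017  v^+=-1.3456  a^+=0.2283
step 3: x_pred=-1.2343  r=6.2543  x^+=1.8428  v^+=1.0666  a^+=1.2700
step 4: x_pred=2.3869  r=-5.2769  x^+=-0.2093  v^+=-0.3690  a^+=0.3911
step 5: x_pred=-0.3277  r=-4.3123  x^+=-2.4494  v^+=-1.8073  a^+=-0.3272

x_post = -2.4494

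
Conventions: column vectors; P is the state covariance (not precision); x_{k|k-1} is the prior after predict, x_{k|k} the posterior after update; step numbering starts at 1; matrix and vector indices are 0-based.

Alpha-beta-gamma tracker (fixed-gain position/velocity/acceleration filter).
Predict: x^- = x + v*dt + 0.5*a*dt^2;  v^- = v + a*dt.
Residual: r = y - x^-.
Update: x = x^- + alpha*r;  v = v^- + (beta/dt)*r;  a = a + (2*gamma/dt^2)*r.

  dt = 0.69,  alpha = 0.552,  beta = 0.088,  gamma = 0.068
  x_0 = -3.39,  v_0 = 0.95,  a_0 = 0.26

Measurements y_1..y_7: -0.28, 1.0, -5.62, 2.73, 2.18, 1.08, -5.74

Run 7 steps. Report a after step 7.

step 1: x_pred=-2.6726  r=2.3926  x^+=-1.3519  v^+=1.4345  a^+=0.9435
step 2: x_pred=-0.1375  r=1.1375  x^+=0.4904  v^+=2.2306  a^+=1.2684
step 3: x_pred=2.3315  r=-7.9515  x^+=-2.0577  v^+=2.0917  a^+=-1.0030
step 4: x_pred=-0.8532  r=3.5832  x^+=1.1247  v^+=1.8566  a^+=0.0206
step 5: x_pred=2.4107  r=-0.2307  x^+=2.2833  v^+=1.8414  a^+=-0.0453
step 6: x_pred=3.5431  r=-2.4631  x^+=2.1835  v^+=1.4960  a^+=-0.7489
step 7: x_pred=3.0374  r=-8.7774  x^+=-1.8077  v^+=-0.1402  a^+=-3.2562

a_post = -3.2562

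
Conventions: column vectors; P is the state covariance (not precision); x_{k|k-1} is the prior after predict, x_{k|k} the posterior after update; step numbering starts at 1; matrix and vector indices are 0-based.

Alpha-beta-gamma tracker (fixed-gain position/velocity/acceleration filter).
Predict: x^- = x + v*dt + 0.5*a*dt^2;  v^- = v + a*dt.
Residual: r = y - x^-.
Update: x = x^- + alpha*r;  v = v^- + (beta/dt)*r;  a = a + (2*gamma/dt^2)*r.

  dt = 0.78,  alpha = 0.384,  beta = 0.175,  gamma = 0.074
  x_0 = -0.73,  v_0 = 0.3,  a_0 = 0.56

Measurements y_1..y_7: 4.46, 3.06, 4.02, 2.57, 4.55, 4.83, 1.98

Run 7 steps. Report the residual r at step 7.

resid = -4.4636

step 1: x_pred=-0.3256  r=4.7856  x^+=1.5120  v^+=1.8105  a^+=1.7242
step 2: x_pred=3.4487  r=-0.3887  x^+=3.2995  v^+=3.0681  a^+=1.6296
step 3: x_pred=6.1883  r=-2.1683  x^+=5.3557  v^+=3.8527  a^+=1.1021
step 4: x_pred=8.6961  r=-6.1261  x^+=6.3437  v^+=3.3380  a^+=-0.3881
step 5: x_pred=8.8292  r=-4.2792  x^+=7.1860  v^+=2.0752  a^+=-1.4291
step 6: x_pred=8.3699  r=-3.5399  x^+=7.0106  v^+=0.1663  a^+=-2.2902
step 7: x_pred=6.4436  r=-4.4636  x^+=4.7296  v^+=-2.6215  a^+=-3.3760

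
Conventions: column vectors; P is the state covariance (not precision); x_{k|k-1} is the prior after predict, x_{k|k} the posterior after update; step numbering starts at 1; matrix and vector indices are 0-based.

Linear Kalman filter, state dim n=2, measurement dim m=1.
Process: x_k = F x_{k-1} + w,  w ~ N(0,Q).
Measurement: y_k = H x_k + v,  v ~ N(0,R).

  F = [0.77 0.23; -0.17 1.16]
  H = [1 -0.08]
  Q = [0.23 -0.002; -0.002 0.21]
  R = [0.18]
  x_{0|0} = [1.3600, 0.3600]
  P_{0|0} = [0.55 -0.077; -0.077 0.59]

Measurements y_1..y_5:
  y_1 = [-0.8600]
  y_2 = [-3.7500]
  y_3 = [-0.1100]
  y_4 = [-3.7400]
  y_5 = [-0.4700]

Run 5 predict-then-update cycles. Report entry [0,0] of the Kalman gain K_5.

step 1: x^-=[1.1300, 0.1864]  P^-=[0.5600 0.0177; 0.0177 1.0502]  S=[0.7439]  K=[0.7509; -0.0892]  nu=[-1.9751]  x^+=[-0.3531, 0.3626]  P^+=[0.1406 0.0675; 0.0675 1.0442]
step 2: x^-=[-0.1885, 0.4806]  P^-=[0.3925 0.3158; 0.3158 1.5926]  S=[0.5321]  K=[0.6901; 0.3541]  nu=[-3.5231]  x^+=[-2.6197, -0.7669]  P^+=[0.1391 0.1858; 0.1858 1.5259]
step 3: x^-=[-2.1935, -0.4443]  P^-=[0.4590 0.5456; 0.5456 2.1939]  S=[0.5657]  K=[0.7342; 0.6542]  nu=[2.0480]  x^+=[-0.6900, 0.8954]  P^+=[0.1541 0.2739; 0.2739 1.9518]
step 4: x^-=[-0.3253, 1.1560]  P^-=[0.5216 0.7325; 0.7325 2.7328]  S=[0.6019]  K=[0.7692; 0.8538]  nu=[-3.3222]  x^+=[-2.8809, -1.6805]  P^+=[0.1654 0.3372; 0.3372 2.2941]
step 5: x^-=[-2.6048, -1.4596]  P^-=[0.5689 0.8764; 0.8764 3.1687]  S=[0.6289]  K=[0.7930; 0.9904]  nu=[2.0181]  x^+=[-1.0044, 0.5391]  P^+=[0.1733 0.3824; 0.3824 2.5517]

K[0,0] = 0.7930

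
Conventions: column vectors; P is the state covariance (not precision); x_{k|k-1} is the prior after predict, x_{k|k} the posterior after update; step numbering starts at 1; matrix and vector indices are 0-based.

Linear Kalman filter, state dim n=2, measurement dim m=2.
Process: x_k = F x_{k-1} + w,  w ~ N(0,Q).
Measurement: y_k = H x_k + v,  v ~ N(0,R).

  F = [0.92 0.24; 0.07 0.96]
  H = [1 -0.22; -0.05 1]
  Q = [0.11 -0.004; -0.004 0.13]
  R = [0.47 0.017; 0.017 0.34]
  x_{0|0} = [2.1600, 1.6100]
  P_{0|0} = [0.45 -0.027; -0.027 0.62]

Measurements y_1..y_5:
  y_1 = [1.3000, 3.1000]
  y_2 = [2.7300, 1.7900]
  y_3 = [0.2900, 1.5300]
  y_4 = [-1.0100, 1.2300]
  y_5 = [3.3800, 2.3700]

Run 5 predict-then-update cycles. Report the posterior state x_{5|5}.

step 1: x^-=[2.3736, 1.6968]  P^-=[0.5147 0.1435; 0.1435 0.7000]  S=[0.9554 -0.0176; -0.0176 1.0269]  K=[0.5079 0.1234; 0.0015 0.6747]  nu=[-0.7003, 1.5219]  x^+=[2.2057, 2.7225]  P^+=[0.2548 0.0633; 0.0633 0.2326]
step 2: x^-=[2.6827, 2.7680]  P^-=[0.3670 0.1230; 0.1230 0.3541]  S=[0.8000 0.0451; 0.0451 0.6827]  K=[0.4178 0.1257; 0.0277 0.5078]  nu=[0.6563, -0.8439]  x^+=[2.8508, 2.3577]  P^+=[0.2118 0.0604; 0.0604 0.1762]
step 3: x^-=[3.1886, 2.4629]  P^-=[0.3261 0.1046; 0.1046 0.3015]  S=[0.7647 0.0401; 0.0401 0.6319]  K=[0.3903 0.1150; 0.0255 0.4673]  nu=[-2.3568, -0.7735]  x^+=[2.1798, 2.0413]  P^+=[0.1976 0.0556; 0.0556 0.1621]
step 4: x^-=[2.4953, 2.1122]  P^-=[0.3112 0.0961; 0.0961 0.2878]  S=[0.7528 0.0353; 0.0353 0.6190]  K=[0.3802 0.1085; 0.0222 0.4560]  nu=[-3.0406, -0.7575]  x^+=[1.2572, 1.6994]  P^+=[0.1922 0.0530; 0.0530 0.1581]
step 5: x^-=[1.5644, 1.7194]  P^-=[0.3051 0.0924; 0.0924 0.2837]  S=[0.7482 0.0328; 0.0328 0.6152]  K=[0.3760 0.1054; 0.0203 0.4526]  nu=[2.1938, 0.7288]  x^+=[2.4662, 2.0938]  P^+=[0.1899 0.0517; 0.0517 0.1568]

x_post = [2.4662, 2.0938]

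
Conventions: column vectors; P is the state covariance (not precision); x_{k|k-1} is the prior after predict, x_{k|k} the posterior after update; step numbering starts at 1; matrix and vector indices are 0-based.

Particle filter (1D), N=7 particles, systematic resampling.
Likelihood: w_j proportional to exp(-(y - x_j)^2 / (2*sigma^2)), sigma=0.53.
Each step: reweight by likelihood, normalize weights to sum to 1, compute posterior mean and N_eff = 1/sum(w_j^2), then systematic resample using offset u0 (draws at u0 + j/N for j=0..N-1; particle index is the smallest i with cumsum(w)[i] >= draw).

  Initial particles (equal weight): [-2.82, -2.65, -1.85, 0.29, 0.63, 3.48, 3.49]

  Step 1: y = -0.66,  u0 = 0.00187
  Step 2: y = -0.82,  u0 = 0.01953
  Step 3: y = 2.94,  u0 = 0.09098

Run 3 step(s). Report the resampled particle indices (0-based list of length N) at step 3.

resampled_idx = [2, 3, 3, 4, 5, 6, 6]

step 1: w=[0.0007, 0.0026, 0.2409, 0.6009, 0.1549, 0.0000, 0.0000]  mean=-0.1827  Neff=2.2569  idx=[1, 2, 3, 3, 3, 3, 4]
step 2: w=[0.0041, 0.2425, 0.1788, 0.1788, 0.1788, 0.1788, 0.0380]  mean=-0.2283  Neff=5.3130  idx=[1, 1, 2, 3, 3, 4, 5]
step 3: w=[0.0000, 0.0000, 0.2000, 0.2000, 0.2000, 0.2000, 0.2000]  mean=0.2900  Neff=5.0000  idx=[2, 3, 3, 4, 5, 6, 6]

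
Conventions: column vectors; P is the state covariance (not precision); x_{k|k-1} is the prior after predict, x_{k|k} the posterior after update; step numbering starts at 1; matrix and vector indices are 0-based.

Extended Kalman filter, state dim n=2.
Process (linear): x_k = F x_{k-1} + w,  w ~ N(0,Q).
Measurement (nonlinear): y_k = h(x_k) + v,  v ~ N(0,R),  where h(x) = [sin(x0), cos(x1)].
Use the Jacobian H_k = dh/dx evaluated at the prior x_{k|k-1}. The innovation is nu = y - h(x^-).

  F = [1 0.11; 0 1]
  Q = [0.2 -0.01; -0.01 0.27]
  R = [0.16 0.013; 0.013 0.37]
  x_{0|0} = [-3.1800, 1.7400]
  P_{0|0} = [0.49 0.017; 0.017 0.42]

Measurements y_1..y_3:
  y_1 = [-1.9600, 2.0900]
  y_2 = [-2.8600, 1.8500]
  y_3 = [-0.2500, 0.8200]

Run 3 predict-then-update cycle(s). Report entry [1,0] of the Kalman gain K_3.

step 1: x^-=[-2.9886, 1.7400]  P^-=[0.6988 0.0532; 0.0532 0.6900]  H_jac=[-0.9883 0.0000; 0.0000 -0.9857]  S=[0.8426 0.0648; 0.0648 1.0404]  K=[-0.8197 0.0007; -0.0122 -0.6530]  nu=[-1.8076, 2.2584]  x^+=[-1.5053, 0.2874]  P^+=[0.1327 0.0106; 0.0106 0.2453]
step 2: x^-=[-1.4737, 0.2874]  P^-=[0.3380 0.0275; 0.0275 0.5153]  H_jac=[0.0969 0.0000; 0.0000 -0.2834]  S=[0.1632 0.0122; 0.0122 0.4114]  K=[0.2027 -0.0250; 0.0431 -0.3563]  nu=[-1.8647, 0.8910]  x^+=[-1.8739, -0.1104]  P^+=[0.3312 0.0233; 0.0233 0.4631]
step 3: x^-=[-1.8860, -0.1104]  P^-=[0.5419 0.0643; 0.0643 0.7331]  H_jac=[-0.3100 0.0000; 0.0000 0.1102]  S=[0.2121 0.0108; 0.0108 0.3789]  K=[-0.7943 0.0413; -0.1050 0.2162]  nu=[0.7007, -0.1739]  x^+=[-2.4498, -0.2216]  P^+=[0.4082 0.0451; 0.0451 0.7136]

K[1,0] = -0.1050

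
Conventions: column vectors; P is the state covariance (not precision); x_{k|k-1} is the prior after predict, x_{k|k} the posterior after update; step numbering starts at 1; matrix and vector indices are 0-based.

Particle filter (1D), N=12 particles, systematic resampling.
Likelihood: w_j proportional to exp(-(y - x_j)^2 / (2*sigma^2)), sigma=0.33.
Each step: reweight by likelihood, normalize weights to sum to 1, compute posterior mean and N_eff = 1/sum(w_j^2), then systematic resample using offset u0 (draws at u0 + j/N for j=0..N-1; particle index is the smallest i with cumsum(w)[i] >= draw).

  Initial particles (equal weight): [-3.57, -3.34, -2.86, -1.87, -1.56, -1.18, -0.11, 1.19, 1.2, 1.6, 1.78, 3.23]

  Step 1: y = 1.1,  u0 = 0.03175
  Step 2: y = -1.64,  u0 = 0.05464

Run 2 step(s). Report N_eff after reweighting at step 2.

step 1: w=[0.0000, 0.0000, 0.0000, 0.0000, 0.0000, 0.0000, 0.0005, 0.4088, 0.4053, 0.1346, 0.0508, 0.0000]  mean=1.2785  Neff=2.8403  idx=[7, 7, 7, 7, 7, 8, 8, 8, 8, 8, 9, 9]
step 2: w=[0.1129, 0.1129, 0.1129, 0.1129, 0.1129, 0.0871, 0.0871, 0.0871, 0.0871, 0.0871, 0.0000, 0.0000]  mean=1.1944  Neff=9.8353  idx=[0, 1, 1, 2, 3, 4, 4, 5, 6, 7, 8, 9]

N_eff = 9.8353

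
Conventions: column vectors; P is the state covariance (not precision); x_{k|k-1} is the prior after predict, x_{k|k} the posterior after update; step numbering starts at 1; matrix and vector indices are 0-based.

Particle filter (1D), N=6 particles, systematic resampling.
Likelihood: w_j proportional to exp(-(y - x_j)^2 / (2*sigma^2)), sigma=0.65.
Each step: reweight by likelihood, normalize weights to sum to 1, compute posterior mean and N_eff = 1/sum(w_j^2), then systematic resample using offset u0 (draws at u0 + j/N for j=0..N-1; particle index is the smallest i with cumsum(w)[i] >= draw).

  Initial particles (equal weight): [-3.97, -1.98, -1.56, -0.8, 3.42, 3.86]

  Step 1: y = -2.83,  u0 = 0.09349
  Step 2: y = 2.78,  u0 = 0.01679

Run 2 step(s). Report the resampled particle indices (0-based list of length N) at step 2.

step 1: w=[0.2699, 0.5343, 0.1863, 0.0096, 0.0000, 0.0000]  mean=-2.4275  Neff=2.5440  idx=[0, 0, 1, 1, 1, 2]
step 2: w=[0.0000, 0.0000, 0.0105, 0.0105, 0.0105, 0.9685]  mean=-1.5732  Neff=1.0658  idx=[3, 5, 5, 5, 5, 5]

resampled_idx = [3, 5, 5, 5, 5, 5]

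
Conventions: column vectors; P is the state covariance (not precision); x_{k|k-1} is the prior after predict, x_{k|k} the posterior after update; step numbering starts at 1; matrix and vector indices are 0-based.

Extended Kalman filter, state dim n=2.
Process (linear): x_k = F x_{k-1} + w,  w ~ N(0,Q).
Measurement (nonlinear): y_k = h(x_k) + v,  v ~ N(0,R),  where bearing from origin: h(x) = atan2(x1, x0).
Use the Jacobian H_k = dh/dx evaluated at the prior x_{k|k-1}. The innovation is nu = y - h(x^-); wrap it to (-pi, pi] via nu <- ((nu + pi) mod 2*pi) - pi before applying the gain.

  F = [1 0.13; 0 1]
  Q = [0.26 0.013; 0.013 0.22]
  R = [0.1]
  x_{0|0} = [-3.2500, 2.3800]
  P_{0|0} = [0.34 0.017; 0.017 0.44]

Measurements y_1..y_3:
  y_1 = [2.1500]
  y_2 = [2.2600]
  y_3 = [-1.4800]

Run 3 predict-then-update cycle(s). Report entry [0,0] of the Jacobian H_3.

H_jac[0,0] = -0.2420

step 1: x^-=[-2.9406, 2.3800]  P^-=[0.6119 0.0872; 0.0872 0.6600]  H_jac=[-0.1663 -0.2055]  S=[0.1507]  K=[-0.7938; -0.9958]  nu=[-0.3112]  x^+=[-2.6936, 2.6899]  P^+=[0.5169 -0.0320; -0.0320 0.5105]
step 2: x^-=[-2.3439, 2.6899]  P^-=[0.7772 0.0474; 0.0474 0.7305]  H_jac=[-0.2113 -0.1841]  S=[0.1632]  K=[-1.0600; -0.8858]  nu=[-0.0276]  x^+=[-2.3147, 2.7143]  P^+=[0.5938 -0.1058; -0.1058 0.6025]
step 3: x^-=[-1.9618, 2.7143]  P^-=[0.8365 -0.0145; -0.0145 0.8225]  H_jac=[-0.2420 -0.1749]  S=[0.1729]  K=[-1.1560; -0.8117]  nu=[2.6065]  x^+=[-4.9750, 0.5987]  P^+=[0.6054 -0.1767; -0.1767 0.7086]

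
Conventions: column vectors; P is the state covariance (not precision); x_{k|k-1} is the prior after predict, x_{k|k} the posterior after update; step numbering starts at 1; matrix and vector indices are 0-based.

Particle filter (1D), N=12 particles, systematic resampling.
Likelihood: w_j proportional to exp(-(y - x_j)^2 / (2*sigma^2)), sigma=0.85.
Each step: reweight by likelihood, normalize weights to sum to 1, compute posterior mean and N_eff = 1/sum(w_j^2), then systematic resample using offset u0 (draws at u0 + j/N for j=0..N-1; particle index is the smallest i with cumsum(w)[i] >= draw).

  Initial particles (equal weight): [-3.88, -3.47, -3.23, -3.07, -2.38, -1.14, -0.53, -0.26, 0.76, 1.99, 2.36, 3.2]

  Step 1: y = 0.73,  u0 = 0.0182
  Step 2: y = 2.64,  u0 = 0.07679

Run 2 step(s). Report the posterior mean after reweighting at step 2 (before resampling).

step 1: w=[0.0000, 0.0000, 0.0000, 0.0000, 0.0005, 0.0365, 0.1367, 0.2082, 0.4100, 0.1367, 0.0652, 0.0060]  mean=0.5875  Neff=3.9295  idx=[5, 6, 7, 7, 7, 8, 8, 8, 8, 8, 9, 10]
step 2: w=[0.0000, 0.0004, 0.0014, 0.0014, 0.0014, 0.0405, 0.0405, 0.0405, 0.0405, 0.0405, 0.3493, 0.4433]  mean=1.8941  Neff=3.0603  idx=[6, 8, 10, 10, 10, 10, 11, 11, 11, 11, 11, 11]

post_mean = 1.8941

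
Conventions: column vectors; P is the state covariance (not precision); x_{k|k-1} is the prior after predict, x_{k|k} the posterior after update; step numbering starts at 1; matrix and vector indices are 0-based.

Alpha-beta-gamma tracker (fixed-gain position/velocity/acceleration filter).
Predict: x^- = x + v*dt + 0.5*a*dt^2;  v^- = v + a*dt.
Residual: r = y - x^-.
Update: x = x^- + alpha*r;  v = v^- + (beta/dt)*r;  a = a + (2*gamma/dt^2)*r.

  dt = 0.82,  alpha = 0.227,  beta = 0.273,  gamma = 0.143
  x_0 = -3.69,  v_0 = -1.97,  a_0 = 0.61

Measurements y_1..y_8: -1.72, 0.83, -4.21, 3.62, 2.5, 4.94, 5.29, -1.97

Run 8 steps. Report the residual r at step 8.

resid = -6.3161

step 1: x_pred=-5.1003  r=3.3803  x^+=-4.3330  v^+=-0.3444  a^+=2.0478
step 2: x_pred=-3.9269  r=4.7569  x^+=-2.8471  v^+=2.9185  a^+=4.0711
step 3: x_pred=0.9148  r=-5.1248  x^+=-0.2486  v^+=4.5506  a^+=1.8913
step 4: x_pred=4.1188  r=-0.4988  x^+=4.0056  v^+=5.9355  a^+=1.6792
step 5: x_pred=9.4372  r=-6.9372  x^+=7.8625  v^+=5.0028  a^+=-1.2715
step 6: x_pred=11.5373  r=-6.5973  x^+=10.0397  v^+=1.7637  a^+=-4.0776
step 7: x_pred=10.1150  r=-4.8250  x^+=9.0198  v^+=-3.1863  a^+=-6.1299
step 8: x_pred=4.3461  r=-6.3161  x^+=2.9124  v^+=-10.3156  a^+=-8.8164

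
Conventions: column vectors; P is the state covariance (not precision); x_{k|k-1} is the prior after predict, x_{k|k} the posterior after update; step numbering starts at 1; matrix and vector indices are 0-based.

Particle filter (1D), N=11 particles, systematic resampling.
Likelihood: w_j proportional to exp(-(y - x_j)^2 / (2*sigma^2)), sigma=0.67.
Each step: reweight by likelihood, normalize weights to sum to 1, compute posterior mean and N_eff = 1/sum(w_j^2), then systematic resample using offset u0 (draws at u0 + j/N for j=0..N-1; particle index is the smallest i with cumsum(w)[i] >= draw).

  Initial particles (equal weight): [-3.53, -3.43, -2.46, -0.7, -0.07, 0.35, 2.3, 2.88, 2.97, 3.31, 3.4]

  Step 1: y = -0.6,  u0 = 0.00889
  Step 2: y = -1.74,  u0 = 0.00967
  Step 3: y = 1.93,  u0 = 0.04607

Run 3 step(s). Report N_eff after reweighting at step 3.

step 1: w=[0.0000, 0.0001, 0.0101, 0.4692, 0.3470, 0.1736, 0.0000, 0.0000, 0.0000, 0.0000, 0.0000]  mean=-0.3169  Neff=2.6970  idx=[2, 3, 3, 3, 3, 3, 4, 4, 4, 5, 5]
step 2: w=[0.2540, 0.1356, 0.1356, 0.1356, 0.1356, 0.1356, 0.0203, 0.0203, 0.0203, 0.0035, 0.0035]  mean=-1.1015  Neff=6.3379  idx=[0, 0, 0, 1, 1, 2, 3, 3, 4, 5, 5]
step 3: w=[0.0000, 0.0000, 0.0000, 0.1250, 0.1250, 0.1250, 0.1250, 0.1250, 0.1250, 0.1250, 0.1250]  mean=-0.7000  Neff=8.0000  idx=[3, 4, 4, 5, 6, 7, 7, 8, 9, 9, 10]

N_eff = 8.0000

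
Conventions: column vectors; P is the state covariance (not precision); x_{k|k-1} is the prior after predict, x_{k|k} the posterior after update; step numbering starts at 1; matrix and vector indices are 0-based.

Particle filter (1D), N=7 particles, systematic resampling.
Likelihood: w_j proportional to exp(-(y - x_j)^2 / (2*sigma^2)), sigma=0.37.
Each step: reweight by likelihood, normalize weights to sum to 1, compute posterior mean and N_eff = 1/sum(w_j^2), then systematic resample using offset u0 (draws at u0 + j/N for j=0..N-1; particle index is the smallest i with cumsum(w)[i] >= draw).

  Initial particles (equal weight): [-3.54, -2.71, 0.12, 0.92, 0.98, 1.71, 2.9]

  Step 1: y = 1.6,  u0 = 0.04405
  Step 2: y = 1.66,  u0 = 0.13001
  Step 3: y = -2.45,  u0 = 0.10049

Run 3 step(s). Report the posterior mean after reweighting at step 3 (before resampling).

step 1: w=[0.0000, 0.0000, 0.0002, 0.1329, 0.1768, 0.6885, 0.0015]  mean=1.4773  Neff=1.9120  idx=[3, 4, 5, 5, 5, 5, 5]
step 2: w=[0.0257, 0.0350, 0.1879, 0.1879, 0.1879, 0.1879, 0.1879]  mean=1.6642  Neff=5.6070  idx=[2, 3, 3, 4, 5, 6, 6]
step 3: w=[0.1429, 0.1429, 0.1429, 0.1429, 0.1429, 0.1429, 0.1429]  mean=1.7100  Neff=7.0000  idx=[0, 1, 2, 3, 4, 5, 6]

post_mean = 1.7100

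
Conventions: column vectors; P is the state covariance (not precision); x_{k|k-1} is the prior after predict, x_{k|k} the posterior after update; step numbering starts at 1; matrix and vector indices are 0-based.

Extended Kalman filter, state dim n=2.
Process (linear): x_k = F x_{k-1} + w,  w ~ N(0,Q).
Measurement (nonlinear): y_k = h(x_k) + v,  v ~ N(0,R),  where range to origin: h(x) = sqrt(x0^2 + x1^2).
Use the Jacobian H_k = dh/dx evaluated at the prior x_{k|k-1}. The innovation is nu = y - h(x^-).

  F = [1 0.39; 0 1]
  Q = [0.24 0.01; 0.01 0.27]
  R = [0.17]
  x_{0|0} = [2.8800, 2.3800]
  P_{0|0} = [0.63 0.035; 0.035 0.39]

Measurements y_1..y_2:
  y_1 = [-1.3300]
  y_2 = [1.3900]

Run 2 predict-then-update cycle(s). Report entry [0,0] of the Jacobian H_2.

H_jac[0,0] = -0.9898

step 1: x^-=[3.8082, 2.3800]  P^-=[0.9566 0.1971; 0.1971 0.6600]  H_jac=[0.8480 0.5300]  S=[1.2205]  K=[0.7503; 0.4235]  nu=[-5.8207]  x^+=[-0.5589, -0.0854]  P^+=[0.2696 -0.1907; -0.1907 0.4411]
step 2: x^-=[-0.5922, -0.0854]  P^-=[0.4279 -0.0087; -0.0087 0.7111]  H_jac=[-0.9898 -0.1427]  S=[0.6012]  K=[-0.7024; -0.1544]  nu=[0.7917]  x^+=[-1.1483, -0.2076]  P^+=[0.1313 -0.0739; -0.0739 0.6967]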